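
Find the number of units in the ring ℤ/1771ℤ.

Prime factorization: 1771 = 7 * 11 * 23.
φ(1771) = 1771 · (1 − 1/7) · (1 − 1/11) · (1 − 1/23)
       = 1771 · 1320/1771 = 1320.

1320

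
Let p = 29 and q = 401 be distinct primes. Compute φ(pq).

11200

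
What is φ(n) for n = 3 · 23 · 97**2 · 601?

245836800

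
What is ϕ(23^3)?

11638

φ(12167) = 12167 · (1 − 1/23)
       = 12167 · 22/23 = 11638.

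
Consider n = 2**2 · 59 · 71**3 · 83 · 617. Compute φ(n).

φ(4325639332156) = 4325639332156 · (1 − 1/2) · (1 − 1/59) · (1 − 1/71) · (1 − 1/83) · (1 − 1/617)
       = 4325639332156 · 205078720/429045758 = 2067603655040.

2067603655040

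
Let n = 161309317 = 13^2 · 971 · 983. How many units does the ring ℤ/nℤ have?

148596240

φ(13^2) = 13^1·(13−1) = 13·12 = 156.
φ(971) = 971 − 1 = 970.
φ(983) = 983 − 1 = 982.
φ(161309317) = 156 × 970 × 982 = 148596240.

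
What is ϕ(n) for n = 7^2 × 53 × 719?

1568112

φ(1867243) = 1867243 · (1 − 1/7) · (1 − 1/53) · (1 − 1/719)
       = 1867243 · 224016/266749 = 1568112.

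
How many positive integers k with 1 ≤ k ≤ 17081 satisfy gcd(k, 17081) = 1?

Factor 17081: 17081 = 19 · 29 · 31.
φ(19) = 19 − 1 = 18.
φ(29) = 29 − 1 = 28.
φ(31) = 31 − 1 = 30.
φ(17081) = 18 × 28 × 30 = 15120.

15120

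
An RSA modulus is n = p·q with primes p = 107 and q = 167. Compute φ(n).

φ(17869) = 17869 · (1 − 1/107) · (1 − 1/167)
       = 17869 · 17596/17869 = 17596.

17596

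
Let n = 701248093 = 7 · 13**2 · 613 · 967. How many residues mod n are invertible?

553355712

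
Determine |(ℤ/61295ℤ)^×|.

42240

First factor: 61295 = 5 · 13 · 23 · 41.
φ(61295) = 61295 · (1 − 1/5) · (1 − 1/13) · (1 − 1/23) · (1 − 1/41)
       = 61295 · 42240/61295 = 42240.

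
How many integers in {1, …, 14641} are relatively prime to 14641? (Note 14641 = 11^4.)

φ(11^4) = 11^4 − 11^3 = 14641 − 1331 = 13310.

13310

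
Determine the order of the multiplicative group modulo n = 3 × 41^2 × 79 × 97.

φ(38644509) = 38644509 · (1 − 1/3) · (1 − 1/41) · (1 − 1/79) · (1 − 1/97)
       = 38644509 · 599040/942549 = 24560640.

24560640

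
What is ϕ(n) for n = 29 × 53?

φ(29) = 29 − 1 = 28.
φ(53) = 53 − 1 = 52.
Since φ is multiplicative, φ(1537) = 28 · 52 = 1456.

1456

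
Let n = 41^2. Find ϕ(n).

φ(1681) = 1681 · (1 − 1/41)
       = 1681 · 40/41 = 1640.

1640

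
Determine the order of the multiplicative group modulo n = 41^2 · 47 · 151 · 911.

10297560000

φ(41^2) = 41^2 − 41^1 = 1681 − 41 = 1640.
φ(47) = 47 − 1 = 46.
φ(151) = 151 − 1 = 150.
φ(911) = 911 − 1 = 910.
φ(10868281927) = 1640 × 46 × 150 × 910 = 10297560000.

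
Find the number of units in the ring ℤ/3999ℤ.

3999 = 3 * 31 * 43.
φ(3999) = 3999 · (1 − 1/3) · (1 − 1/31) · (1 − 1/43)
       = 3999 · 2520/3999 = 2520.

2520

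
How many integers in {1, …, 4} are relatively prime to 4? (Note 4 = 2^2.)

φ(4) = 4 · (1 − 1/2)
       = 4 · 1/2 = 2.

2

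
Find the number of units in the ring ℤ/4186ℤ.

Prime factorization: 4186 = 2 * 7 * 13 * 23.
φ(4186) = 4186 · (1 − 1/2) · (1 − 1/7) · (1 − 1/13) · (1 − 1/23)
       = 4186 · 1584/4186 = 1584.

1584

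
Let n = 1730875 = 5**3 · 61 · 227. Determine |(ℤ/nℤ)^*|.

φ(5^3) = 5^3 − 5^2 = 125 − 25 = 100.
φ(61) = 61 − 1 = 60.
φ(227) = 227 − 1 = 226.
Multiply: 100 · 60 · 226 = 1356000.

1356000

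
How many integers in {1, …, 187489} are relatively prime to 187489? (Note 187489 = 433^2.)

φ(433^2) = 433^2 − 433^1 = 187489 − 433 = 187056.

187056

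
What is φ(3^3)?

φ(27) = 27 · (1 − 1/3)
       = 27 · 2/3 = 18.

18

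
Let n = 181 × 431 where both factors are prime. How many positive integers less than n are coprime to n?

77400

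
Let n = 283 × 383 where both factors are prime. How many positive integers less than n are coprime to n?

107724

φ(n) = (p − 1)(q − 1) = (283−1)(383−1) = 282·382 = 107724.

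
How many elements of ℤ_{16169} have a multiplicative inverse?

First factor: 16169 = 19 × 23 × 37.
φ(19) = 19 − 1 = 18.
φ(23) = 23 − 1 = 22.
φ(37) = 37 − 1 = 36.
φ(16169) = 18 × 22 × 36 = 14256.

14256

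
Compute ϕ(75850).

28800

Prime factorization: 75850 = 2 · 5^2 · 37 · 41.
φ(2) = 2 − 1 = 1.
φ(5^2) = 5^2 − 5^1 = 25 − 5 = 20.
φ(37) = 37 − 1 = 36.
φ(41) = 41 − 1 = 40.
Multiply: 1 · 20 · 36 · 40 = 28800.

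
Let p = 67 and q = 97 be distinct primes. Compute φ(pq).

6336

φ(6499) = 6499 · (1 − 1/67) · (1 − 1/97)
       = 6499 · 6336/6499 = 6336.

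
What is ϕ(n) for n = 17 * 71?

φ(17) = 17 − 1 = 16.
φ(71) = 71 − 1 = 70.
φ(1207) = 16 × 70 = 1120.

1120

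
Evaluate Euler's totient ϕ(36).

12

First factor: 36 = 2^2 * 3^2.
φ(36) = 36 · (1 − 1/2) · (1 − 1/3)
       = 36 · 2/6 = 12.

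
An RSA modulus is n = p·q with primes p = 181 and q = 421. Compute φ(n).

75600

φ(n) = (p − 1)(q − 1) = (181−1)(421−1) = 180·420 = 75600.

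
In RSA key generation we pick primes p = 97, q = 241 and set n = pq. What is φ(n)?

23040

φ(23377) = 23377 · (1 − 1/97) · (1 − 1/241)
       = 23377 · 23040/23377 = 23040.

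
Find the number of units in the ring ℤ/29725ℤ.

Factor 29725: 29725 = 5**2 * 29 * 41.
φ(5^2) = 5^2 − 5^1 = 25 − 5 = 20.
φ(29) = 29 − 1 = 28.
φ(41) = 41 − 1 = 40.
Since φ is multiplicative, φ(29725) = 20 · 28 · 40 = 22400.

22400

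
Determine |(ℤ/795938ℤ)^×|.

First factor: 795938 = 2 · 11^3 · 13 · 23.
φ(2) = 2 − 1 = 1.
φ(11^3) = 11^3 − 11^2 = 1331 − 121 = 1210.
φ(13) = 13 − 1 = 12.
φ(23) = 23 − 1 = 22.
φ(795938) = 1 × 1210 × 12 × 22 = 319440.

319440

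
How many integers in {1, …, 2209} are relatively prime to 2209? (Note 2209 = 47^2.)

φ(2209) = 2209 · (1 − 1/47)
       = 2209 · 46/47 = 2162.

2162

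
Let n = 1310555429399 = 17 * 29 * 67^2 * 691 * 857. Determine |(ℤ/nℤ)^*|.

1170090915840

φ(17) = 17 − 1 = 16.
φ(29) = 29 − 1 = 28.
φ(67^2) = 67^1·(67−1) = 67·66 = 4422.
φ(691) = 691 − 1 = 690.
φ(857) = 857 − 1 = 856.
Since φ is multiplicative, φ(1310555429399) = 16 · 28 · 4422 · 690 · 856 = 1170090915840.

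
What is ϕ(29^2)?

φ(29^2) = 29^2 − 29^1 = 841 − 29 = 812.

812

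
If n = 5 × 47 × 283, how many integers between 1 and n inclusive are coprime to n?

51888

φ(66505) = 66505 · (1 − 1/5) · (1 − 1/47) · (1 − 1/283)
       = 66505 · 51888/66505 = 51888.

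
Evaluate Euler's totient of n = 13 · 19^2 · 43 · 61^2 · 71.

44160681600

φ(13) = 13 − 1 = 12.
φ(19^2) = 19^1·(19−1) = 19·18 = 342.
φ(43) = 43 − 1 = 42.
φ(61^2) = 61^2 − 61^1 = 3721 − 61 = 3660.
φ(71) = 71 − 1 = 70.
φ(53313479609) = 12 × 342 × 42 × 3660 × 70 = 44160681600.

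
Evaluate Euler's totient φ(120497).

102960

Factor 120497: 120497 = 13**2 * 23 * 31.
φ(120497) = 120497 · (1 − 1/13) · (1 − 1/23) · (1 − 1/31)
       = 120497 · 7920/9269 = 102960.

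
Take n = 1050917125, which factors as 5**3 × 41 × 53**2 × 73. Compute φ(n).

φ(5^3) = 5^3 − 5^2 = 125 − 25 = 100.
φ(41) = 41 − 1 = 40.
φ(53^2) = 53^2 − 53^1 = 2809 − 53 = 2756.
φ(73) = 73 − 1 = 72.
φ(1050917125) = 100 × 40 × 2756 × 72 = 793728000.

793728000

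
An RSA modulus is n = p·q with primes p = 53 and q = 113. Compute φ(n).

φ(pq) = (p−1)(q−1) = 52 · 112 = 5824.

5824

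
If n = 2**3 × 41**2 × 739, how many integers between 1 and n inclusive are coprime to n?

4841280

φ(2^3) = 2^3 − 2^2 = 8 − 4 = 4.
φ(41^2) = 41^1·(41−1) = 41·40 = 1640.
φ(739) = 739 − 1 = 738.
Since φ is multiplicative, φ(9938072) = 4 · 1640 · 738 = 4841280.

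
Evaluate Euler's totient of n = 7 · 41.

240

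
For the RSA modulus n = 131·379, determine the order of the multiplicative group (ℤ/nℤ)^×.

49140

For distinct primes, φ(pq) = (p−1)(q−1) = 130 × 378 = 49140.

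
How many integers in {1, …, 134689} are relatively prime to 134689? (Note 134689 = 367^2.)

φ(134689) = 134689 · (1 − 1/367)
       = 134689 · 366/367 = 134322.

134322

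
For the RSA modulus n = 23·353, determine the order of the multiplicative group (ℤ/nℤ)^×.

φ(pq) = (p−1)(q−1) = 22 · 352 = 7744.

7744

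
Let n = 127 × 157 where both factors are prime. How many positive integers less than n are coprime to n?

19656

φ(pq) = (p−1)(q−1) = 126 · 156 = 19656.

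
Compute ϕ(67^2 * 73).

318384

φ(67^2) = 67^2 − 67^1 = 4489 − 67 = 4422.
φ(73) = 73 − 1 = 72.
φ(327697) = 4422 × 72 = 318384.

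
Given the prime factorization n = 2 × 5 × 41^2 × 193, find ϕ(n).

φ(2) = 2 − 1 = 1.
φ(5) = 5 − 1 = 4.
φ(41^2) = 41^2 − 41^1 = 1681 − 41 = 1640.
φ(193) = 193 − 1 = 192.
Multiply: 1 · 4 · 1640 · 192 = 1259520.

1259520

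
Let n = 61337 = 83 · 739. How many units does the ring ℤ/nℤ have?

60516

φ(61337) = 61337 · (1 − 1/83) · (1 − 1/739)
       = 61337 · 60516/61337 = 60516.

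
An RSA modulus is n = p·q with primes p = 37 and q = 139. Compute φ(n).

4968

φ(n) = (p − 1)(q − 1) = (37−1)(139−1) = 36·138 = 4968.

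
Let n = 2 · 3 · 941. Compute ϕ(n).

1880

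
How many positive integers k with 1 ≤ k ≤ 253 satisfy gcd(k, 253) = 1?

First factor: 253 = 11 · 23.
φ(253) = 253 · (1 − 1/11) · (1 − 1/23)
       = 253 · 220/253 = 220.

220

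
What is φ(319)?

280

Prime factorization: 319 = 11 * 29.
φ(11) = 11 − 1 = 10.
φ(29) = 29 − 1 = 28.
φ(319) = 10 × 28 = 280.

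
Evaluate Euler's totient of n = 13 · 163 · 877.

1702944

φ(13) = 13 − 1 = 12.
φ(163) = 163 − 1 = 162.
φ(877) = 877 − 1 = 876.
φ(1858363) = 12 × 162 × 876 = 1702944.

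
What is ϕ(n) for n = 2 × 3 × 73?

144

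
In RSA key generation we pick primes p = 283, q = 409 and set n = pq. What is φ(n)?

φ(283) = 283 − 1 = 282.
φ(409) = 409 − 1 = 408.
Multiply: 282 · 408 = 115056.

115056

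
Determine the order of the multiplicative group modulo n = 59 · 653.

φ(59) = 59 − 1 = 58.
φ(653) = 653 − 1 = 652.
Since φ is multiplicative, φ(38527) = 58 · 652 = 37816.

37816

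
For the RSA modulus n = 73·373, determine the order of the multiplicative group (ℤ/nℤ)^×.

For distinct primes, φ(pq) = (p−1)(q−1) = 72 × 372 = 26784.

26784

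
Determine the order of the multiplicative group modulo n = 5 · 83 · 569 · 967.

179969664

φ(5) = 5 − 1 = 4.
φ(83) = 83 − 1 = 82.
φ(569) = 569 − 1 = 568.
φ(967) = 967 − 1 = 966.
φ(228342545) = 4 × 82 × 568 × 966 = 179969664.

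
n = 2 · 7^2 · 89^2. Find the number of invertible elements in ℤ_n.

φ(776258) = 776258 · (1 − 1/2) · (1 − 1/7) · (1 − 1/89)
       = 776258 · 528/1246 = 328944.

328944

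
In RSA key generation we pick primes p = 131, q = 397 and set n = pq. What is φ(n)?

φ(131) = 131 − 1 = 130.
φ(397) = 397 − 1 = 396.
Since φ is multiplicative, φ(52007) = 130 · 396 = 51480.

51480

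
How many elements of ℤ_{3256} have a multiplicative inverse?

First factor: 3256 = 2**3 * 11 * 37.
φ(3256) = 3256 · (1 − 1/2) · (1 − 1/11) · (1 − 1/37)
       = 3256 · 360/814 = 1440.

1440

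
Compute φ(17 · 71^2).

79520

φ(85697) = 85697 · (1 − 1/17) · (1 − 1/71)
       = 85697 · 1120/1207 = 79520.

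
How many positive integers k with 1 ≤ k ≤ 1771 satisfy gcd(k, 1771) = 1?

Prime factorization: 1771 = 7 × 11 × 23.
φ(7) = 7 − 1 = 6.
φ(11) = 11 − 1 = 10.
φ(23) = 23 − 1 = 22.
φ(1771) = 6 × 10 × 22 = 1320.

1320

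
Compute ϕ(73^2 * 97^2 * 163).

φ(73^2) = 73^1·(73−1) = 73·72 = 5256.
φ(97^2) = 97^1·(97−1) = 97·96 = 9312.
φ(163) = 163 − 1 = 162.
φ(8172911443) = 5256 × 9312 × 162 = 7928907264.

7928907264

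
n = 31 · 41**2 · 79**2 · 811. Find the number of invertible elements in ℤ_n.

φ(263757273061) = 263757273061 · (1 − 1/31) · (1 − 1/41) · (1 − 1/79) · (1 − 1/811)
       = 263757273061 · 75816000/81431699 = 245568024000.

245568024000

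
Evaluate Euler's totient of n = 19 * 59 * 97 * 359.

35880192

φ(39036583) = 39036583 · (1 − 1/19) · (1 − 1/59) · (1 − 1/97) · (1 − 1/359)
       = 39036583 · 35880192/39036583 = 35880192.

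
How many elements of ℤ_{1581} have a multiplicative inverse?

Factor 1581: 1581 = 3 · 17 · 31.
φ(1581) = 1581 · (1 − 1/3) · (1 − 1/17) · (1 − 1/31)
       = 1581 · 960/1581 = 960.

960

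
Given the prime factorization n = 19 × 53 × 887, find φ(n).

829296

φ(19) = 19 − 1 = 18.
φ(53) = 53 − 1 = 52.
φ(887) = 887 − 1 = 886.
Multiply: 18 · 52 · 886 = 829296.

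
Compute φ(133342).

55440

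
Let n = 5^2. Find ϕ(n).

φ(5^2) = 5^2 − 5^1 = 25 − 5 = 20.

20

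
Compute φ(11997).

7560

11997 = 3^2 · 31 · 43.
φ(11997) = 11997 · (1 − 1/3) · (1 − 1/31) · (1 − 1/43)
       = 11997 · 2520/3999 = 7560.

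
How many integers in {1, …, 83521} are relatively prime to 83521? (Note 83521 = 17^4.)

78608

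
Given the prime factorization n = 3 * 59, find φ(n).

116

φ(177) = 177 · (1 − 1/3) · (1 − 1/59)
       = 177 · 116/177 = 116.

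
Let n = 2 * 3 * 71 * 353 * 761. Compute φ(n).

φ(2) = 2 − 1 = 1.
φ(3) = 3 − 1 = 2.
φ(71) = 71 − 1 = 70.
φ(353) = 353 − 1 = 352.
φ(761) = 761 − 1 = 760.
φ(114437658) = 1 × 2 × 70 × 352 × 760 = 37452800.

37452800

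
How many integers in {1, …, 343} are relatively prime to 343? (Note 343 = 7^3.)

294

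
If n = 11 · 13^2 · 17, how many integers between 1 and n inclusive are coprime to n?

φ(31603) = 31603 · (1 − 1/11) · (1 − 1/13) · (1 − 1/17)
       = 31603 · 1920/2431 = 24960.

24960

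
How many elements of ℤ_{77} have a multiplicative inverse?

60

Factor 77: 77 = 7 × 11.
φ(77) = 77 · (1 − 1/7) · (1 − 1/11)
       = 77 · 60/77 = 60.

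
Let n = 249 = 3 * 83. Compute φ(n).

164

φ(3) = 3 − 1 = 2.
φ(83) = 83 − 1 = 82.
Since φ is multiplicative, φ(249) = 2 · 82 = 164.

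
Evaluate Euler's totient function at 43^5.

φ(43^5) = 43^4·(43−1) = 3418801·42 = 143589642.

143589642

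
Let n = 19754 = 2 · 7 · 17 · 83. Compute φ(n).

7872

φ(2) = 2 − 1 = 1.
φ(7) = 7 − 1 = 6.
φ(17) = 17 − 1 = 16.
φ(83) = 83 − 1 = 82.
Since φ is multiplicative, φ(19754) = 1 · 6 · 16 · 82 = 7872.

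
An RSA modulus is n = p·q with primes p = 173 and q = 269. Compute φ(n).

φ(46537) = 46537 · (1 − 1/173) · (1 − 1/269)
       = 46537 · 46096/46537 = 46096.

46096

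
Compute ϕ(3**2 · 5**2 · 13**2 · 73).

1347840

φ(3^2) = 3^2 − 3^1 = 9 − 3 = 6.
φ(5^2) = 5^1·(5−1) = 5·4 = 20.
φ(13^2) = 13^2 − 13^1 = 169 − 13 = 156.
φ(73) = 73 − 1 = 72.
Multiply: 6 · 20 · 156 · 72 = 1347840.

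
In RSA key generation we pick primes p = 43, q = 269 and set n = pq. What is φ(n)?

φ(11567) = 11567 · (1 − 1/43) · (1 − 1/269)
       = 11567 · 11256/11567 = 11256.

11256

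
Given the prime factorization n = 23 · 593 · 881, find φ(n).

φ(12015959) = 12015959 · (1 − 1/23) · (1 − 1/593) · (1 − 1/881)
       = 12015959 · 11461120/12015959 = 11461120.

11461120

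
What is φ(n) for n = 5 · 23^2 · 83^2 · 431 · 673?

φ(5) = 5 − 1 = 4.
φ(23^2) = 23^1·(23−1) = 23·22 = 506.
φ(83^2) = 83^1·(83−1) = 83·82 = 6806.
φ(431) = 431 − 1 = 430.
φ(673) = 673 − 1 = 672.
φ(5285355398515) = 4 × 506 × 6806 × 430 × 672 = 3980523402240.

3980523402240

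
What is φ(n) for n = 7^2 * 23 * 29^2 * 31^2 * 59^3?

140877931360320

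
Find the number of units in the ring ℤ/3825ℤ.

1920

Prime factorization: 3825 = 3^2 · 5^2 · 17.
φ(3^2) = 3^2 − 3^1 = 9 − 3 = 6.
φ(5^2) = 5^1·(5−1) = 5·4 = 20.
φ(17) = 17 − 1 = 16.
Multiply: 6 · 20 · 16 = 1920.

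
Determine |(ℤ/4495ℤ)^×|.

First factor: 4495 = 5 · 29 · 31.
φ(5) = 5 − 1 = 4.
φ(29) = 29 − 1 = 28.
φ(31) = 31 − 1 = 30.
Multiply: 4 · 28 · 30 = 3360.

3360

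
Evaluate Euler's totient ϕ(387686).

First factor: 387686 = 2 * 13^2 * 31 * 37.
φ(2) = 2 − 1 = 1.
φ(13^2) = 13^1·(13−1) = 13·12 = 156.
φ(31) = 31 − 1 = 30.
φ(37) = 37 − 1 = 36.
Since φ is multiplicative, φ(387686) = 1 · 156 · 30 · 36 = 168480.

168480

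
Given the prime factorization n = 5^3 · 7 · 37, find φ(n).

21600

φ(5^3) = 5^3 − 5^2 = 125 − 25 = 100.
φ(7) = 7 − 1 = 6.
φ(37) = 37 − 1 = 36.
Multiply: 100 · 6 · 36 = 21600.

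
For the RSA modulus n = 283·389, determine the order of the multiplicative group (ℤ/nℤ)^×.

For distinct primes, φ(pq) = (p−1)(q−1) = 282 × 388 = 109416.

109416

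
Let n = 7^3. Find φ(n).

294

φ(7^3) = 7^2·(7−1) = 49·6 = 294.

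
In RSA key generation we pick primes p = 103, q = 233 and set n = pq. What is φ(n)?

For distinct primes, φ(pq) = (p−1)(q−1) = 102 × 232 = 23664.

23664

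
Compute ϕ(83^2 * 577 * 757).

2963713536

φ(3009039421) = 3009039421 · (1 − 1/83) · (1 − 1/577) · (1 − 1/757)
       = 3009039421 · 35707392/36253487 = 2963713536.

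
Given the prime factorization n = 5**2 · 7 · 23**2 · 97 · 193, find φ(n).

1119191040

φ(1733096575) = 1733096575 · (1 − 1/5) · (1 − 1/7) · (1 − 1/23) · (1 − 1/97) · (1 − 1/193)
       = 1733096575 · 9732096/15070405 = 1119191040.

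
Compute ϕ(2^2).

2

φ(2^2) = 2^2 − 2^1 = 4 − 2 = 2.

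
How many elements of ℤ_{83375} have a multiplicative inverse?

First factor: 83375 = 5^3 × 23 × 29.
φ(5^3) = 5^3 − 5^2 = 125 − 25 = 100.
φ(23) = 23 − 1 = 22.
φ(29) = 29 − 1 = 28.
Since φ is multiplicative, φ(83375) = 100 · 22 · 28 = 61600.

61600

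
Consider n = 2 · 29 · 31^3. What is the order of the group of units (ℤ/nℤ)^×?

807240

φ(1727878) = 1727878 · (1 − 1/2) · (1 − 1/29) · (1 − 1/31)
       = 1727878 · 840/1798 = 807240.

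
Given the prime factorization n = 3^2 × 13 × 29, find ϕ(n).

2016

φ(3^2) = 3^2 − 3^1 = 9 − 3 = 6.
φ(13) = 13 − 1 = 12.
φ(29) = 29 − 1 = 28.
φ(3393) = 6 × 12 × 28 = 2016.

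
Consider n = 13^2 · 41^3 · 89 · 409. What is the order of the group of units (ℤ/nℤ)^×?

376612853760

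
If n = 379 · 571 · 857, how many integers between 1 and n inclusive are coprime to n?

φ(185462513) = 185462513 · (1 − 1/379) · (1 − 1/571) · (1 − 1/857)
       = 185462513 · 184433760/185462513 = 184433760.

184433760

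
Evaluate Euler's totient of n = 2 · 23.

22

φ(46) = 46 · (1 − 1/2) · (1 − 1/23)
       = 46 · 22/46 = 22.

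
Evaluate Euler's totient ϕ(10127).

8640

Factor 10127: 10127 = 13 · 19 · 41.
φ(10127) = 10127 · (1 − 1/13) · (1 − 1/19) · (1 − 1/41)
       = 10127 · 8640/10127 = 8640.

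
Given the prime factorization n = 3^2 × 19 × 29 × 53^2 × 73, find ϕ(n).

φ(1016877663) = 1016877663 · (1 − 1/3) · (1 − 1/19) · (1 − 1/29) · (1 − 1/53) · (1 − 1/73)
       = 1016877663 · 3773952/6395457 = 600058368.

600058368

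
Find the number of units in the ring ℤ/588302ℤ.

First factor: 588302 = 2 · 11**3 · 13 · 17.
φ(588302) = 588302 · (1 − 1/2) · (1 − 1/11) · (1 − 1/13) · (1 − 1/17)
       = 588302 · 1920/4862 = 232320.

232320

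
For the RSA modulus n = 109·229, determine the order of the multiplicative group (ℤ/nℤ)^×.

φ(pq) = (p−1)(q−1) = 108 · 228 = 24624.

24624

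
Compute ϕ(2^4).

8

φ(16) = 16 · (1 − 1/2)
       = 16 · 1/2 = 8.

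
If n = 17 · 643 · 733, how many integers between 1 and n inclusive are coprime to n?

7519104

φ(8012423) = 8012423 · (1 − 1/17) · (1 − 1/643) · (1 − 1/733)
       = 8012423 · 7519104/8012423 = 7519104.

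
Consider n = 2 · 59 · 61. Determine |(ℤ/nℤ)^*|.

3480

φ(2) = 2 − 1 = 1.
φ(59) = 59 − 1 = 58.
φ(61) = 61 − 1 = 60.
Multiply: 1 · 58 · 60 = 3480.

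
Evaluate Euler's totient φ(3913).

Prime factorization: 3913 = 7 · 13 · 43.
φ(3913) = 3913 · (1 − 1/7) · (1 − 1/13) · (1 − 1/43)
       = 3913 · 3024/3913 = 3024.

3024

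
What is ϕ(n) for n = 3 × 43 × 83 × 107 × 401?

φ(459405249) = 459405249 · (1 − 1/3) · (1 − 1/43) · (1 − 1/83) · (1 − 1/107) · (1 − 1/401)
       = 459405249 · 292051200/459405249 = 292051200.

292051200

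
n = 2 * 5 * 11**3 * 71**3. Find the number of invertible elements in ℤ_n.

1707890800

φ(4763795410) = 4763795410 · (1 − 1/2) · (1 − 1/5) · (1 − 1/11) · (1 − 1/71)
       = 4763795410 · 2800/7810 = 1707890800.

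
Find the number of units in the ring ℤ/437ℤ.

396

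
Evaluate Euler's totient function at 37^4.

φ(1874161) = 1874161 · (1 − 1/37)
       = 1874161 · 36/37 = 1823508.

1823508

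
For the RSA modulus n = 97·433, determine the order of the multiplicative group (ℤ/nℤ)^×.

For distinct primes, φ(pq) = (p−1)(q−1) = 96 × 432 = 41472.

41472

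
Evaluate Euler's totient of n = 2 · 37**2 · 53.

69264

φ(2) = 2 − 1 = 1.
φ(37^2) = 37^1·(37−1) = 37·36 = 1332.
φ(53) = 53 − 1 = 52.
φ(145114) = 1 × 1332 × 52 = 69264.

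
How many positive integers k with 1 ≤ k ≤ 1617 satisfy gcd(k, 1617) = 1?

1617 = 3 * 7^2 * 11.
φ(3) = 3 − 1 = 2.
φ(7^2) = 7^2 − 7^1 = 49 − 7 = 42.
φ(11) = 11 − 1 = 10.
φ(1617) = 2 × 42 × 10 = 840.

840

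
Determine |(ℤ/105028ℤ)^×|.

Prime factorization: 105028 = 2**2 · 7 · 11**2 · 31.
φ(105028) = 105028 · (1 − 1/2) · (1 − 1/7) · (1 − 1/11) · (1 − 1/31)
       = 105028 · 1800/4774 = 39600.

39600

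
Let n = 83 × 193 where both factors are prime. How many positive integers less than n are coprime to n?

15744

φ(pq) = (p−1)(q−1) = 82 · 192 = 15744.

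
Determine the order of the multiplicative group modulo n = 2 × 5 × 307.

1224

φ(3070) = 3070 · (1 − 1/2) · (1 − 1/5) · (1 − 1/307)
       = 3070 · 1224/3070 = 1224.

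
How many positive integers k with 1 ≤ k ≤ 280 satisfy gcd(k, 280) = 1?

Prime factorization: 280 = 2**3 · 5 · 7.
φ(2^3) = 2^3 − 2^2 = 8 − 4 = 4.
φ(5) = 5 − 1 = 4.
φ(7) = 7 − 1 = 6.
Multiply: 4 · 4 · 6 = 96.

96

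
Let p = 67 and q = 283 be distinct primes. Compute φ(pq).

18612

φ(18961) = 18961 · (1 − 1/67) · (1 − 1/283)
       = 18961 · 18612/18961 = 18612.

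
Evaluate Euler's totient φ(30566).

Factor 30566: 30566 = 2 · 17 · 29 · 31.
φ(30566) = 30566 · (1 − 1/2) · (1 − 1/17) · (1 − 1/29) · (1 − 1/31)
       = 30566 · 13440/30566 = 13440.

13440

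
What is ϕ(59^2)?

φ(59^2) = 59^1·(59−1) = 59·58 = 3422.

3422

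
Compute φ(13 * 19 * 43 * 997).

φ(10589137) = 10589137 · (1 − 1/13) · (1 − 1/19) · (1 − 1/43) · (1 − 1/997)
       = 10589137 · 9035712/10589137 = 9035712.

9035712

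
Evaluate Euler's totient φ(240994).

102960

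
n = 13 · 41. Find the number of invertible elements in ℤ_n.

480

φ(13) = 13 − 1 = 12.
φ(41) = 41 − 1 = 40.
Multiply: 12 · 40 = 480.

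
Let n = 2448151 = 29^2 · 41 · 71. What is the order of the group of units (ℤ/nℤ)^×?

2273600

φ(2448151) = 2448151 · (1 − 1/29) · (1 − 1/41) · (1 − 1/71)
       = 2448151 · 78400/84419 = 2273600.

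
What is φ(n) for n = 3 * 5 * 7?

φ(3) = 3 − 1 = 2.
φ(5) = 5 − 1 = 4.
φ(7) = 7 − 1 = 6.
φ(105) = 2 × 4 × 6 = 48.

48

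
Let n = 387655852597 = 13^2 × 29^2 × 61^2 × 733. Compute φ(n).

φ(13^2) = 13^2 − 13^1 = 169 − 13 = 156.
φ(29^2) = 29^1·(29−1) = 29·28 = 812.
φ(61^2) = 61^1·(61−1) = 61·60 = 3660.
φ(733) = 733 − 1 = 732.
Since φ is multiplicative, φ(387655852597) = 156 · 812 · 3660 · 732 = 339369488640.

339369488640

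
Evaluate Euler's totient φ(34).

16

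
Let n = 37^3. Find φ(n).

φ(50653) = 50653 · (1 − 1/37)
       = 50653 · 36/37 = 49284.

49284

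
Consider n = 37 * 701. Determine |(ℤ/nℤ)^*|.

25200

φ(37) = 37 − 1 = 36.
φ(701) = 701 − 1 = 700.
Multiply: 36 · 700 = 25200.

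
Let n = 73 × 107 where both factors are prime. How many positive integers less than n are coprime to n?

φ(7811) = 7811 · (1 − 1/73) · (1 − 1/107)
       = 7811 · 7632/7811 = 7632.

7632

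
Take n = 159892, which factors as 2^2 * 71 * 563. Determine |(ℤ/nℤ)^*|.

78680

φ(159892) = 159892 · (1 − 1/2) · (1 − 1/71) · (1 − 1/563)
       = 159892 · 39340/79946 = 78680.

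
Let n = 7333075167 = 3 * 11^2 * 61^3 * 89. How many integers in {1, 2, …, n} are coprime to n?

4322313600

φ(3) = 3 − 1 = 2.
φ(11^2) = 11^2 − 11^1 = 121 − 11 = 110.
φ(61^3) = 61^2·(61−1) = 3721·60 = 223260.
φ(89) = 89 − 1 = 88.
Multiply: 2 · 110 · 223260 · 88 = 4322313600.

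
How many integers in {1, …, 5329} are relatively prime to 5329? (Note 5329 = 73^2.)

5256

φ(5329) = 5329 · (1 − 1/73)
       = 5329 · 72/73 = 5256.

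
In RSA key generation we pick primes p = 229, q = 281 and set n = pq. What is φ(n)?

63840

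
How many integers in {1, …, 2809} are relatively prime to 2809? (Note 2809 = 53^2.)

2756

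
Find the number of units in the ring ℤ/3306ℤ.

Factor 3306: 3306 = 2 * 3 * 19 * 29.
φ(3306) = 3306 · (1 − 1/2) · (1 − 1/3) · (1 − 1/19) · (1 − 1/29)
       = 3306 · 1008/3306 = 1008.

1008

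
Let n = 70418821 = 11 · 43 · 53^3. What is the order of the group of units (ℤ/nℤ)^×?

61348560

φ(70418821) = 70418821 · (1 − 1/11) · (1 − 1/43) · (1 − 1/53)
       = 70418821 · 21840/25069 = 61348560.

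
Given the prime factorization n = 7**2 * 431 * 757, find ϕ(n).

13653360

φ(15987083) = 15987083 · (1 − 1/7) · (1 − 1/431) · (1 − 1/757)
       = 15987083 · 1950480/2283869 = 13653360.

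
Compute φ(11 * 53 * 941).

φ(11) = 11 − 1 = 10.
φ(53) = 53 − 1 = 52.
φ(941) = 941 − 1 = 940.
φ(548603) = 10 × 52 × 940 = 488800.

488800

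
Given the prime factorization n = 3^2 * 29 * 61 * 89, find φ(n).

φ(1416969) = 1416969 · (1 − 1/3) · (1 − 1/29) · (1 − 1/61) · (1 − 1/89)
       = 1416969 · 295680/472323 = 887040.

887040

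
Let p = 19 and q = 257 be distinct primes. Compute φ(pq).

φ(19) = 19 − 1 = 18.
φ(257) = 257 − 1 = 256.
φ(4883) = 18 × 256 = 4608.

4608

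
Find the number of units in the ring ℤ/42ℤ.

12

42 = 2 × 3 × 7.
φ(42) = 42 · (1 − 1/2) · (1 − 1/3) · (1 − 1/7)
       = 42 · 12/42 = 12.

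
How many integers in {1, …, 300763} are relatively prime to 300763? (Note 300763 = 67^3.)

296274

φ(67^3) = 67^2·(67−1) = 4489·66 = 296274.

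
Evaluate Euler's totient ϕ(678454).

First factor: 678454 = 2 * 7^3 * 23 * 43.
φ(2) = 2 − 1 = 1.
φ(7^3) = 7^3 − 7^2 = 343 − 49 = 294.
φ(23) = 23 − 1 = 22.
φ(43) = 43 − 1 = 42.
φ(678454) = 1 × 294 × 22 × 42 = 271656.

271656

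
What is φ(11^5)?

φ(161051) = 161051 · (1 − 1/11)
       = 161051 · 10/11 = 146410.

146410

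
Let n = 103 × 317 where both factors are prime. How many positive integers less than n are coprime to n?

32232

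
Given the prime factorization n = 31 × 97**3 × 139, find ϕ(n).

3739512960

φ(3932707957) = 3932707957 · (1 − 1/31) · (1 − 1/97) · (1 − 1/139)
       = 3932707957 · 397440/417973 = 3739512960.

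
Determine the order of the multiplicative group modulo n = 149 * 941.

139120

φ(140209) = 140209 · (1 − 1/149) · (1 − 1/941)
       = 140209 · 139120/140209 = 139120.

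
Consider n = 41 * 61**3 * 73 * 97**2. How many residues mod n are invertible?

φ(41) = 41 − 1 = 40.
φ(61^3) = 61^3 − 61^2 = 226981 − 3721 = 223260.
φ(73) = 73 − 1 = 72.
φ(97^2) = 97^1·(97−1) = 97·96 = 9312.
Multiply: 40 · 223260 · 72 · 9312 = 5987511705600.

5987511705600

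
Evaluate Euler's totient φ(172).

84

Factor 172: 172 = 2^2 * 43.
φ(172) = 172 · (1 − 1/2) · (1 − 1/43)
       = 172 · 42/86 = 84.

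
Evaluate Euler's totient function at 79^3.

486798

φ(493039) = 493039 · (1 − 1/79)
       = 493039 · 78/79 = 486798.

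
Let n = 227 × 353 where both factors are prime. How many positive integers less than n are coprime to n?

φ(pq) = (p−1)(q−1) = 226 · 352 = 79552.

79552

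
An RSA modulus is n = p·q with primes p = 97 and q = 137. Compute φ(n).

13056

φ(n) = (p − 1)(q − 1) = (97−1)(137−1) = 96·136 = 13056.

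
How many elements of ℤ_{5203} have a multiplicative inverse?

Factor 5203: 5203 = 11^2 · 43.
φ(11^2) = 11^1·(11−1) = 11·10 = 110.
φ(43) = 43 − 1 = 42.
Since φ is multiplicative, φ(5203) = 110 · 42 = 4620.

4620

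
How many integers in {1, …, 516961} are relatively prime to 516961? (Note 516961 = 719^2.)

516242

φ(516961) = 516961 · (1 − 1/719)
       = 516961 · 718/719 = 516242.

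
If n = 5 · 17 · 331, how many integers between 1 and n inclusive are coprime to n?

21120

φ(5) = 5 − 1 = 4.
φ(17) = 17 − 1 = 16.
φ(331) = 331 − 1 = 330.
Since φ is multiplicative, φ(28135) = 4 · 16 · 330 = 21120.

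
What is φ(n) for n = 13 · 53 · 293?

182208

φ(201877) = 201877 · (1 − 1/13) · (1 − 1/53) · (1 − 1/293)
       = 201877 · 182208/201877 = 182208.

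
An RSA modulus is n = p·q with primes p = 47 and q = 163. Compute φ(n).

7452

φ(n) = (p − 1)(q − 1) = (47−1)(163−1) = 46·162 = 7452.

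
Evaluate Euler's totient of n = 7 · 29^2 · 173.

φ(7) = 7 − 1 = 6.
φ(29^2) = 29^1·(29−1) = 29·28 = 812.
φ(173) = 173 − 1 = 172.
Multiply: 6 · 812 · 172 = 837984.

837984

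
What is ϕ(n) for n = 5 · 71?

φ(355) = 355 · (1 − 1/5) · (1 − 1/71)
       = 355 · 280/355 = 280.

280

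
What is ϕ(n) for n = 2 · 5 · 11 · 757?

30240

φ(2) = 2 − 1 = 1.
φ(5) = 5 − 1 = 4.
φ(11) = 11 − 1 = 10.
φ(757) = 757 − 1 = 756.
φ(83270) = 1 × 4 × 10 × 756 = 30240.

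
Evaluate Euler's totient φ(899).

Factor 899: 899 = 29 · 31.
φ(29) = 29 − 1 = 28.
φ(31) = 31 − 1 = 30.
Multiply: 28 · 30 = 840.

840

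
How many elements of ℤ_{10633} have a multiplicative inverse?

8820

Prime factorization: 10633 = 7^3 · 31.
φ(10633) = 10633 · (1 − 1/7) · (1 − 1/31)
       = 10633 · 180/217 = 8820.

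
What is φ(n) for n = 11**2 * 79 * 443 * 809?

3064226880

φ(3425821333) = 3425821333 · (1 − 1/11) · (1 − 1/79) · (1 − 1/443) · (1 − 1/809)
       = 3425821333 · 278566080/311438303 = 3064226880.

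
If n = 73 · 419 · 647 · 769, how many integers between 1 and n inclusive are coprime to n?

φ(15218347741) = 15218347741 · (1 − 1/73) · (1 − 1/419) · (1 − 1/647) · (1 − 1/769)
       = 15218347741 · 14931468288/15218347741 = 14931468288.

14931468288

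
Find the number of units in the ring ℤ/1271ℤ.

First factor: 1271 = 31 × 41.
φ(1271) = 1271 · (1 − 1/31) · (1 − 1/41)
       = 1271 · 1200/1271 = 1200.

1200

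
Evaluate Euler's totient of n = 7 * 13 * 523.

φ(7) = 7 − 1 = 6.
φ(13) = 13 − 1 = 12.
φ(523) = 523 − 1 = 522.
φ(47593) = 6 × 12 × 522 = 37584.

37584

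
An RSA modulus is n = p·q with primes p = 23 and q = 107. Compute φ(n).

2332

φ(2461) = 2461 · (1 − 1/23) · (1 − 1/107)
       = 2461 · 2332/2461 = 2332.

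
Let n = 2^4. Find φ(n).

8

φ(2^4) = 2^4 − 2^3 = 16 − 8 = 8.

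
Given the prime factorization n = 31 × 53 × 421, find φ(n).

φ(31) = 31 − 1 = 30.
φ(53) = 53 − 1 = 52.
φ(421) = 421 − 1 = 420.
Since φ is multiplicative, φ(691703) = 30 · 52 · 420 = 655200.

655200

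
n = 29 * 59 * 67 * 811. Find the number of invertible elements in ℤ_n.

φ(29) = 29 − 1 = 28.
φ(59) = 59 − 1 = 58.
φ(67) = 67 − 1 = 66.
φ(811) = 811 − 1 = 810.
Multiply: 28 · 58 · 66 · 810 = 86819040.

86819040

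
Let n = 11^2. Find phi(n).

110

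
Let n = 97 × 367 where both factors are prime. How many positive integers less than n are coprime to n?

φ(97) = 97 − 1 = 96.
φ(367) = 367 − 1 = 366.
Since φ is multiplicative, φ(35599) = 96 · 366 = 35136.

35136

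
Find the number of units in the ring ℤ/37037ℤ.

25920

Prime factorization: 37037 = 7 · 11 · 13 · 37.
φ(37037) = 37037 · (1 − 1/7) · (1 − 1/11) · (1 − 1/13) · (1 − 1/37)
       = 37037 · 25920/37037 = 25920.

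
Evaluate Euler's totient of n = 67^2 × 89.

φ(399521) = 399521 · (1 − 1/67) · (1 − 1/89)
       = 399521 · 5808/5963 = 389136.

389136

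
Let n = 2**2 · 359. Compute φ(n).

716

φ(1436) = 1436 · (1 − 1/2) · (1 − 1/359)
       = 1436 · 358/718 = 716.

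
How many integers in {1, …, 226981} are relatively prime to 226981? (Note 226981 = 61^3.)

223260

φ(226981) = 226981 · (1 − 1/61)
       = 226981 · 60/61 = 223260.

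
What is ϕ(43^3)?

77658

φ(43^3) = 43^2·(43−1) = 1849·42 = 77658.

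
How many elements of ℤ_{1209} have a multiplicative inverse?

720

Factor 1209: 1209 = 3 · 13 · 31.
φ(1209) = 1209 · (1 − 1/3) · (1 − 1/13) · (1 − 1/31)
       = 1209 · 720/1209 = 720.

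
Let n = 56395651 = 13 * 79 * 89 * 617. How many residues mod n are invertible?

φ(13) = 13 − 1 = 12.
φ(79) = 79 − 1 = 78.
φ(89) = 89 − 1 = 88.
φ(617) = 617 − 1 = 616.
φ(56395651) = 12 × 78 × 88 × 616 = 50738688.

50738688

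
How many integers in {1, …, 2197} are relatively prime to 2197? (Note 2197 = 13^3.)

2028

φ(2197) = 2197 · (1 − 1/13)
       = 2197 · 12/13 = 2028.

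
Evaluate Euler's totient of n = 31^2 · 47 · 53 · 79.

φ(189114229) = 189114229 · (1 − 1/31) · (1 − 1/47) · (1 − 1/53) · (1 − 1/79)
       = 189114229 · 5597280/6100459 = 173515680.

173515680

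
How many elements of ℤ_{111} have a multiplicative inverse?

72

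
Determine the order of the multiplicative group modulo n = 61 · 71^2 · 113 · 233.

7748428800

φ(61) = 61 − 1 = 60.
φ(71^2) = 71^1·(71−1) = 71·70 = 4970.
φ(113) = 113 − 1 = 112.
φ(233) = 233 − 1 = 232.
φ(8096193829) = 60 × 4970 × 112 × 232 = 7748428800.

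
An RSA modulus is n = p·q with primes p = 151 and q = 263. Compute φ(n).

φ(151) = 151 − 1 = 150.
φ(263) = 263 − 1 = 262.
φ(39713) = 150 × 262 = 39300.

39300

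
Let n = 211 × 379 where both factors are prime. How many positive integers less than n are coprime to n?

79380

φ(211) = 211 − 1 = 210.
φ(379) = 379 − 1 = 378.
Since φ is multiplicative, φ(79969) = 210 · 378 = 79380.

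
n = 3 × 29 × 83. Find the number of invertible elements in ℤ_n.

φ(3) = 3 − 1 = 2.
φ(29) = 29 − 1 = 28.
φ(83) = 83 − 1 = 82.
Multiply: 2 · 28 · 82 = 4592.

4592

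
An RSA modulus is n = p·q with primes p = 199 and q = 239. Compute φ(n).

47124

For distinct primes, φ(pq) = (p−1)(q−1) = 198 × 238 = 47124.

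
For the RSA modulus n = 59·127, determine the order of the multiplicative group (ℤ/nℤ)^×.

φ(pq) = (p−1)(q−1) = 58 · 126 = 7308.

7308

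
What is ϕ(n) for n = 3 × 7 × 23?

φ(3) = 3 − 1 = 2.
φ(7) = 7 − 1 = 6.
φ(23) = 23 − 1 = 22.
Multiply: 2 · 6 · 22 = 264.

264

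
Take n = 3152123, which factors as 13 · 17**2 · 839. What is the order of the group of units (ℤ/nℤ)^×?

2735232

φ(13) = 13 − 1 = 12.
φ(17^2) = 17^2 − 17^1 = 289 − 17 = 272.
φ(839) = 839 − 1 = 838.
Multiply: 12 · 272 · 838 = 2735232.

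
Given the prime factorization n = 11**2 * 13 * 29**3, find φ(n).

31083360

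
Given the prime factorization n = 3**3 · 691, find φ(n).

φ(3^3) = 3^3 − 3^2 = 27 − 9 = 18.
φ(691) = 691 − 1 = 690.
Multiply: 18 · 690 = 12420.

12420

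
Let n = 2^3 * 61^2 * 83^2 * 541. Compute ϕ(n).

φ(2^3) = 2^3 − 2^2 = 8 − 4 = 4.
φ(61^2) = 61^2 − 61^1 = 3721 − 61 = 3660.
φ(83^2) = 83^2 − 83^1 = 6889 − 83 = 6806.
φ(541) = 541 − 1 = 540.
Multiply: 4 · 3660 · 6806 · 540 = 53805513600.

53805513600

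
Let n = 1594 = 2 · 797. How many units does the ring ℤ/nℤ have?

φ(1594) = 1594 · (1 − 1/2) · (1 − 1/797)
       = 1594 · 796/1594 = 796.

796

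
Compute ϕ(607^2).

φ(368449) = 368449 · (1 − 1/607)
       = 368449 · 606/607 = 367842.

367842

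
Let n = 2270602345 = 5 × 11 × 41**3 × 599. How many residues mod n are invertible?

1608380800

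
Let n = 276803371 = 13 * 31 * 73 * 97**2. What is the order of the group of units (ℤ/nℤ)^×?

241367040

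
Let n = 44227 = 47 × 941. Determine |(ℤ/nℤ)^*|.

43240

φ(44227) = 44227 · (1 − 1/47) · (1 − 1/941)
       = 44227 · 43240/44227 = 43240.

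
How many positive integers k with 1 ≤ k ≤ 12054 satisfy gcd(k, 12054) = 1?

First factor: 12054 = 2 × 3 × 7^2 × 41.
φ(2) = 2 − 1 = 1.
φ(3) = 3 − 1 = 2.
φ(7^2) = 7^1·(7−1) = 7·6 = 42.
φ(41) = 41 − 1 = 40.
Multiply: 1 · 2 · 42 · 40 = 3360.

3360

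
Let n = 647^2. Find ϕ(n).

φ(418609) = 418609 · (1 − 1/647)
       = 418609 · 646/647 = 417962.

417962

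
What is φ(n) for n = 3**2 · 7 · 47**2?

φ(3^2) = 3^2 − 3^1 = 9 − 3 = 6.
φ(7) = 7 − 1 = 6.
φ(47^2) = 47^2 − 47^1 = 2209 − 47 = 2162.
φ(139167) = 6 × 6 × 2162 = 77832.

77832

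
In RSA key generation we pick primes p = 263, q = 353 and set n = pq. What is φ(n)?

92224

φ(263) = 263 − 1 = 262.
φ(353) = 353 − 1 = 352.
Since φ is multiplicative, φ(92839) = 262 · 352 = 92224.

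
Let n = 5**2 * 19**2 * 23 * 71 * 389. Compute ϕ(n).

4087036800

φ(5^2) = 5^1·(5−1) = 5·4 = 20.
φ(19^2) = 19^1·(19−1) = 19·18 = 342.
φ(23) = 23 − 1 = 22.
φ(71) = 71 − 1 = 70.
φ(389) = 389 − 1 = 388.
Multiply: 20 · 342 · 22 · 70 · 388 = 4087036800.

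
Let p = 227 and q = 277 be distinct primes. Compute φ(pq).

For distinct primes, φ(pq) = (p−1)(q−1) = 226 × 276 = 62376.

62376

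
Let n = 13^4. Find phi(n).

26364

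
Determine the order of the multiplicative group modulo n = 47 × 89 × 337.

1360128

φ(47) = 47 − 1 = 46.
φ(89) = 89 − 1 = 88.
φ(337) = 337 − 1 = 336.
Multiply: 46 · 88 · 336 = 1360128.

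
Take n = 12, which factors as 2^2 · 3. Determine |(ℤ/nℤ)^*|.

4

φ(12) = 12 · (1 − 1/2) · (1 − 1/3)
       = 12 · 2/6 = 4.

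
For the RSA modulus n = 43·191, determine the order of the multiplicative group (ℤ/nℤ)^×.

7980

φ(43) = 43 − 1 = 42.
φ(191) = 191 − 1 = 190.
Since φ is multiplicative, φ(8213) = 42 · 190 = 7980.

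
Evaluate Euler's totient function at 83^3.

564898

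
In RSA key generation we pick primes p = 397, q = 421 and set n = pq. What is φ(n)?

166320

φ(167137) = 167137 · (1 − 1/397) · (1 − 1/421)
       = 167137 · 166320/167137 = 166320.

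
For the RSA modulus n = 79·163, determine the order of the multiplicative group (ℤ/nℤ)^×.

φ(pq) = (p−1)(q−1) = 78 · 162 = 12636.

12636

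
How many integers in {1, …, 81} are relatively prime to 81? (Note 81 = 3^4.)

φ(81) = 81 · (1 − 1/3)
       = 81 · 2/3 = 54.

54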